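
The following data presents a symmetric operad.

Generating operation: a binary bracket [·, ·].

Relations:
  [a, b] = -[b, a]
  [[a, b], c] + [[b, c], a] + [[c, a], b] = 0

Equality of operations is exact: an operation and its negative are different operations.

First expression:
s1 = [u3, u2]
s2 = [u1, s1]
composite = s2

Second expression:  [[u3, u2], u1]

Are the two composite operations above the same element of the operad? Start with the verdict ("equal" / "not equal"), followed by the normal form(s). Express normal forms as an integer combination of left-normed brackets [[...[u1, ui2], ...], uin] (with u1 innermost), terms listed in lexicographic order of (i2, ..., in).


not equal — first -[[u1, u2], u3] + [[u1, u3], u2], second [[u1, u2], u3] - [[u1, u3], u2]

Reducing the first expression gives -[[u1, u2], u3] + [[u1, u3], u2]
Reducing the second expression gives [[u1, u2], u3] - [[u1, u3], u2]
Different reductions; not equal.


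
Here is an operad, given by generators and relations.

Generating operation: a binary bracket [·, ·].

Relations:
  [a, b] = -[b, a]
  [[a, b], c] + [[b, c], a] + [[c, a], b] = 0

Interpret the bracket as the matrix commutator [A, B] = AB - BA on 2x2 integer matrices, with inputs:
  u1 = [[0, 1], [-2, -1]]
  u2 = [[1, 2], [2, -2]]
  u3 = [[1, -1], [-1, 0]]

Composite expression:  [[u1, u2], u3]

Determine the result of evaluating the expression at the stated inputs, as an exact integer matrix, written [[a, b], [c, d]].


[[-7, -11], [4, 7]]

[u1, u2] = [[6, -1], [-8, -6]]
[[u1, u2], u3] = [[-7, -11], [4, 7]]


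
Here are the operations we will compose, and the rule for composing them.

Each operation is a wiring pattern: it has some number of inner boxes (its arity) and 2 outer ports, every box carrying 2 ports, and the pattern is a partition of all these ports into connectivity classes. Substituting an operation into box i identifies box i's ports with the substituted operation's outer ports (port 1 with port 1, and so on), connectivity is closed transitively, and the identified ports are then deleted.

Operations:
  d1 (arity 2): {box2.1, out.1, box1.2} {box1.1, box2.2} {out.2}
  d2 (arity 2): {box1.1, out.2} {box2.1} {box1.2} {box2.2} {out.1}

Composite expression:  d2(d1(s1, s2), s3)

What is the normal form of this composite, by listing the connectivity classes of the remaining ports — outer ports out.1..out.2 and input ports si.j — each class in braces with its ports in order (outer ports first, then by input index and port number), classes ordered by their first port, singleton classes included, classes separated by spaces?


Treat the ports identified at d2 as solder joints: merge, then drop.
through d1, on inputs (s1, s2): {out.1, s1.2, s2.1} {out.2} {s1.1, s2.2} (out.j = stage outer ports)
through d2, on inputs (s1, s2, s3): {out.1} {out.2, s1.2, s2.1} {s1.1, s2.2} {s3.1} {s3.2} (out.j = stage outer ports)

{out.1} {out.2, s1.2, s2.1} {s1.1, s2.2} {s3.1} {s3.2}


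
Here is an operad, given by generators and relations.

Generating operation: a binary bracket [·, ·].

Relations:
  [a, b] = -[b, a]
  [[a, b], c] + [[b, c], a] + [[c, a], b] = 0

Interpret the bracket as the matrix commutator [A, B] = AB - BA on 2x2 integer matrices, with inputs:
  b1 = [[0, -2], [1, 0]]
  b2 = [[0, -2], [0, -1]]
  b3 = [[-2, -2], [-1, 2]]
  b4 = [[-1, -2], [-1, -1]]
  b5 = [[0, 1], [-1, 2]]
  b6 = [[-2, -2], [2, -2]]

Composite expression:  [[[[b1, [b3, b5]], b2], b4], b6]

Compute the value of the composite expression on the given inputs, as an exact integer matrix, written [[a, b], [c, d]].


[[-48, -288], [-288, 48]]

[b3, b5] = [[3, -8], [-2, -3]]
[b1, [b3, b5]] = [[12, 12], [6, -12]]
[[b1, [b3, b5]], b2] = [[12, -60], [6, -12]]
[[[b1, [b3, b5]], b2], b4] = [[72, -48], [24, -72]]
[[[[b1, [b3, b5]], b2], b4], b6] = [[-48, -288], [-288, 48]]


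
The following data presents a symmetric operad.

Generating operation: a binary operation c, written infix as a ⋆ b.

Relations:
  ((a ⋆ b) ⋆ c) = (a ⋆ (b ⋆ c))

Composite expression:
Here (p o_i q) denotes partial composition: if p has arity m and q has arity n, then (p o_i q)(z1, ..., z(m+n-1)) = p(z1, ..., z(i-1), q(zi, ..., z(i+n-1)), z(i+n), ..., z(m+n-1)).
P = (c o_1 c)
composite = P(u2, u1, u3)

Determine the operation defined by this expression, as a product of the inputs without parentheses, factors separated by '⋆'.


Associativity of c dissolves the nesting; only the u-input order survives.
(u2 ⋆ u1) linearizes to u2 ⋆ u1
((u2 ⋆ u1) ⋆ u3) linearizes to u2 ⋆ u1 ⋆ u3

u2 ⋆ u1 ⋆ u3


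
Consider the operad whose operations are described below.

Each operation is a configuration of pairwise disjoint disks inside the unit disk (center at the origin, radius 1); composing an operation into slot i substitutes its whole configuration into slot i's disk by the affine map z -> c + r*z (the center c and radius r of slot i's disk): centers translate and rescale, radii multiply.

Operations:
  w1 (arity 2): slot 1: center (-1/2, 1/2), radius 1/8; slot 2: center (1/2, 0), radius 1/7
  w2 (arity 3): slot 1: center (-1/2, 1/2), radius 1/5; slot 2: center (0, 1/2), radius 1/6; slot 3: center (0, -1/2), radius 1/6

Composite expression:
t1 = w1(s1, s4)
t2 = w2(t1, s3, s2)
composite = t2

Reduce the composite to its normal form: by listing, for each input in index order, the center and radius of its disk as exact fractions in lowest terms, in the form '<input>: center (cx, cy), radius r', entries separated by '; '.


Nesting under w2 composes maps z -> c + r*z down each s-path.
for s1, the 2-step affine chain lands on center (-3/5, 3/5), radius 1/40
for s4, the 2-step affine chain lands on center (-2/5, 1/2), radius 1/35
for s3, the 1-step affine chain lands on center (0, 1/2), radius 1/6
for s2, the 1-step affine chain lands on center (0, -1/2), radius 1/6

s1: center (-3/5, 3/5), radius 1/40; s2: center (0, -1/2), radius 1/6; s3: center (0, 1/2), radius 1/6; s4: center (-2/5, 1/2), radius 1/35


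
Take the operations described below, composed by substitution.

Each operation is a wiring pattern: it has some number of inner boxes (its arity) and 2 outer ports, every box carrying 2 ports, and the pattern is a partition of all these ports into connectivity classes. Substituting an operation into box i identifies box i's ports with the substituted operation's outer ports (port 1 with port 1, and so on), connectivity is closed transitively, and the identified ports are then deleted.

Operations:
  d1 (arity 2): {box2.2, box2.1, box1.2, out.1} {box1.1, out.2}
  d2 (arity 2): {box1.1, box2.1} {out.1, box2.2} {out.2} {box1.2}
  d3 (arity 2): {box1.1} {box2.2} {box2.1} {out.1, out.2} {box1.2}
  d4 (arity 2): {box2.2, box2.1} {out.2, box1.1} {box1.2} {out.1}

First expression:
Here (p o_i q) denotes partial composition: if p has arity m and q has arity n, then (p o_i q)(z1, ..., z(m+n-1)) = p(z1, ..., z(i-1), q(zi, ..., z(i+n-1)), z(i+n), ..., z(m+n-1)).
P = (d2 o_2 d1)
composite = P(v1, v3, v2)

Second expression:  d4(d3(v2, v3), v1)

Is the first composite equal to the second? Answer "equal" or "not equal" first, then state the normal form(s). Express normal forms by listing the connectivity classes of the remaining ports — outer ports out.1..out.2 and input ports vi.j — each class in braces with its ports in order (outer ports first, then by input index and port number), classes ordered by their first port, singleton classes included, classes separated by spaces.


not equal — first {out.1, v3.1} {out.2} {v1.1, v2.1, v2.2, v3.2} {v1.2}, second {out.1} {out.2} {v1.1, v1.2} {v2.1} {v2.2} {v3.1} {v3.2}


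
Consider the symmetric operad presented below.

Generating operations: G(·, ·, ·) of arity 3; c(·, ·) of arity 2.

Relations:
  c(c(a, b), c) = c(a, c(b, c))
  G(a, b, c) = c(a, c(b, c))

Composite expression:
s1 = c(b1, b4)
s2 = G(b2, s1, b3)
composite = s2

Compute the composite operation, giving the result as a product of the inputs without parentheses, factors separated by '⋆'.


b2 ⋆ b1 ⋆ b4 ⋆ b3

Associativity of G dissolves the nesting; only the b-input order survives.
c(b1, b4) spells out as b1 ⋆ b4
G(b2, c(b1, b4), b3) spells out as b2 ⋆ b1 ⋆ b4 ⋆ b3


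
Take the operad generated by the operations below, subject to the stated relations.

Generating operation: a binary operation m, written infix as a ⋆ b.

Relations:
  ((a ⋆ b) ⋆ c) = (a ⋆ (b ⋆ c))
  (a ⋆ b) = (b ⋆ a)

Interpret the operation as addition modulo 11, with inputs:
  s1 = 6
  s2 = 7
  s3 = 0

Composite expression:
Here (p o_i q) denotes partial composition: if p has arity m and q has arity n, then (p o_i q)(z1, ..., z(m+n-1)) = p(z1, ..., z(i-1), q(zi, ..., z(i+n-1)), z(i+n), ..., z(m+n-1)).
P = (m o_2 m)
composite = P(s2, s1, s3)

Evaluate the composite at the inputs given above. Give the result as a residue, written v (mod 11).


2 (mod 11)


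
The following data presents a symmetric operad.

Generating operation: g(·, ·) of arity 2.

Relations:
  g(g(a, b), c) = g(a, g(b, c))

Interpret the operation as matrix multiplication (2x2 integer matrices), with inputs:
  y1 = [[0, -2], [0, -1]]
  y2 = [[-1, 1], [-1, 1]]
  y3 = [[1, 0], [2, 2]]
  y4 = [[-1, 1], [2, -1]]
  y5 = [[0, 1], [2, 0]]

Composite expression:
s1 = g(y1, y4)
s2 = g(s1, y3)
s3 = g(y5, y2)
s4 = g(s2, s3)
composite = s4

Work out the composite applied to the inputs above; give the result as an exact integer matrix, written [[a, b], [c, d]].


[[-8, 8], [-4, 4]]

g(y1, y4) = [[-4, 2], [-2, 1]]
g(g(y1, y4), y3) = [[0, 4], [0, 2]]
g(y5, y2) = [[-1, 1], [-2, 2]]
g(g(g(y1, y4), y3), g(y5, y2)) = [[-8, 8], [-4, 4]]


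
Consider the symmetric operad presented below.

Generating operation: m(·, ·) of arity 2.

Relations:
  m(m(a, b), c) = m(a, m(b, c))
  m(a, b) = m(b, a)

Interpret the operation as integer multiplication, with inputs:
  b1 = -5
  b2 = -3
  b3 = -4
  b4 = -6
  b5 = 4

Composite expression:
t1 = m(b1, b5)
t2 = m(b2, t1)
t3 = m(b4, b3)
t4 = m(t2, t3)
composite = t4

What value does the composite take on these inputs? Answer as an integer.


m(b1, b5) = -20
m(b2, m(b1, b5)) = 60
m(b4, b3) = 24
m(m(b2, m(b1, b5)), m(b4, b3)) = 1440

1440


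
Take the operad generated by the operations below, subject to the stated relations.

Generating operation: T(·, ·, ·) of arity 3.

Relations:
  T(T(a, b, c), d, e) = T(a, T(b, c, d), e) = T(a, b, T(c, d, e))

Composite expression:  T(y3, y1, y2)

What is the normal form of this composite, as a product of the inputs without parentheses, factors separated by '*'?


y3 * y1 * y2

Key point: T is associative — brackets drop, the y-order remains.
T(y3, y1, y2) flattens to y3 * y1 * y2


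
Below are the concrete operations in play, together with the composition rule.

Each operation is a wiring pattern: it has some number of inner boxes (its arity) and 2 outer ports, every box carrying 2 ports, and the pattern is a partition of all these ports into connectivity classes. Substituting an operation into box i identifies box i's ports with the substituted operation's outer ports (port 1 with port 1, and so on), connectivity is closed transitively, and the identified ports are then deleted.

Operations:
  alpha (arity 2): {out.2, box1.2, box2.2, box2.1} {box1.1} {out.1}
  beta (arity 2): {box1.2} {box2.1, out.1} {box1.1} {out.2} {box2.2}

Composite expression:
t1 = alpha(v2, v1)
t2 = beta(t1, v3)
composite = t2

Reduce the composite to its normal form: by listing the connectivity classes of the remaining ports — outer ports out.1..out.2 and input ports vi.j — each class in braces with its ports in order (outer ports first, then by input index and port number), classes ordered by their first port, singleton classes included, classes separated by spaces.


{out.1, v3.1} {out.2} {v1.1, v1.2, v2.2} {v2.1} {v3.2}


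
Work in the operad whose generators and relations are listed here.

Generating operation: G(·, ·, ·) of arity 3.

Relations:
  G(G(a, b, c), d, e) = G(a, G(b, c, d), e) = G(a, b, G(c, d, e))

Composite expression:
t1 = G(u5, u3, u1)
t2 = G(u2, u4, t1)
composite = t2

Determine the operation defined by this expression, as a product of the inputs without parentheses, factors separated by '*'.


u2 * u4 * u5 * u3 * u1


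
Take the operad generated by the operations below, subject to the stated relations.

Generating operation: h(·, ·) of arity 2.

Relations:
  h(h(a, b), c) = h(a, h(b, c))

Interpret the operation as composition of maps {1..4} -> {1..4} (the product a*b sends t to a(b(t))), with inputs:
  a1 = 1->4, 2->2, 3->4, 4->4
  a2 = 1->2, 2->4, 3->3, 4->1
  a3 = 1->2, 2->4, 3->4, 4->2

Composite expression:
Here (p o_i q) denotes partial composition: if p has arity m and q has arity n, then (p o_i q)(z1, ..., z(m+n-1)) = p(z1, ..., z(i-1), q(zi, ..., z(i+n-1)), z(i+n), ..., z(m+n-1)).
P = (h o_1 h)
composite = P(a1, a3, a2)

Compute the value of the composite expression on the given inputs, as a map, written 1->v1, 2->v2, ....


1->4, 2->2, 3->4, 4->2

h(a1, a3) = 1->2, 2->4, 3->4, 4->2
h(h(a1, a3), a2) = 1->4, 2->2, 3->4, 4->2


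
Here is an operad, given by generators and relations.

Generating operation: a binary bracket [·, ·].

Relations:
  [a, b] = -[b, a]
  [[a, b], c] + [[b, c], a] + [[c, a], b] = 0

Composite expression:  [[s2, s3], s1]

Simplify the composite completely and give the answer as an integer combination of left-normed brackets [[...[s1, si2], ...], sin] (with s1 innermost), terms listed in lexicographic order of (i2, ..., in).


-[[s1, s2], s3] + [[s1, s3], s2]

Skip Jacobi rewriting: expand, keep s1-initial words, read off terms.
Composite bracket: [[s2, s3], s1]
Under [a, b] = ab - ba we get 4 signed associative words (2^2 = 4).
The s1-initial words carry the normal form:
  the word s1s2s3 carries sign -1 and contributes -[[s1, s2], s3]
  the word s1s3s2 carries sign +1 and contributes +[[s1, s3], s2]


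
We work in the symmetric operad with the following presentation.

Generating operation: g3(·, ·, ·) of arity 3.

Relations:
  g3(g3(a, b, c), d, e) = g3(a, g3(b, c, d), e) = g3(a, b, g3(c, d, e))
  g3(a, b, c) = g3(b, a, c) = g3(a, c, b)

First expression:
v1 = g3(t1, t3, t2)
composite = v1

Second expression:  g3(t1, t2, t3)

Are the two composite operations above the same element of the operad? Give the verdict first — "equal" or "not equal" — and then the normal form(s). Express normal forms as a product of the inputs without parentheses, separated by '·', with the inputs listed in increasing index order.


equal: each reduces to t1 · t2 · t3

The first expression reduces to t1 · t2 · t3
The second expression reduces to t1 · t2 · t3
The normal forms match — equal.


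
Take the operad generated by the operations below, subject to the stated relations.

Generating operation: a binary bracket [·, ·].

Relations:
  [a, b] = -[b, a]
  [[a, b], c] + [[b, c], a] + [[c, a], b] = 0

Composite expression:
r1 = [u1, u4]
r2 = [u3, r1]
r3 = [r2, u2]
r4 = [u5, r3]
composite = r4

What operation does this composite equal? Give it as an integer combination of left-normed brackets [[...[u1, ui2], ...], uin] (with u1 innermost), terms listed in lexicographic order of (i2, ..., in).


[[[[u1, u4], u3], u2], u5]

In the tensor algebra, words opening u1 carry the u1-anchored form.
Composite bracket: [u5, [[u3, [u1, u4]], u2]]
The bracket unfolds into 16 signed words via [a, b] = ab - ba (2^4 = 16).
Collect the words opening with u1:
  u1u4u3u2u5 (sign +1) contributes +[[[[u1, u4], u3], u2], u5]


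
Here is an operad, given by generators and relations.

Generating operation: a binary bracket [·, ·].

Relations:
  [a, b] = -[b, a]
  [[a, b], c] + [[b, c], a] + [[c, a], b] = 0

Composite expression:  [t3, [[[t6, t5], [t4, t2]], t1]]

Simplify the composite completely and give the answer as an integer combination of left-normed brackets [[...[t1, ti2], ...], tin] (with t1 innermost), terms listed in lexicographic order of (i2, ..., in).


-[[[[[t1, t2], t4], t5], t6], t3] + [[[[[t1, t2], t4], t6], t5], t3] + [[[[[t1, t4], t2], t5], t6], t3] - [[[[[t1, t4], t2], t6], t5], t3] + [[[[[t1, t5], t6], t2], t4], t3] - [[[[[t1, t5], t6], t4], t2], t3] - [[[[[t1, t6], t5], t2], t4], t3] + [[[[[t1, t6], t5], t4], t2], t3]

Skip Jacobi rewriting: expand, keep t1-initial words, read off terms.
Composite bracket: [t3, [[[t6, t5], [t4, t2]], t1]]
Each bracket splits as ab - ba, giving 32 signed words (2^5 = 32).
Keep just the words that open with t1:
  t1t2t4t5t6t3 appears with sign -1, giving the term -[[[[[t1, t2], t4], t5], t6], t3]
  t1t2t4t6t5t3 appears with sign +1, giving the term +[[[[[t1, t2], t4], t6], t5], t3]
  t1t4t2t5t6t3 appears with sign +1, giving the term +[[[[[t1, t4], t2], t5], t6], t3]
  t1t4t2t6t5t3 appears with sign -1, giving the term -[[[[[t1, t4], t2], t6], t5], t3]
  t1t5t6t2t4t3 appears with sign +1, giving the term +[[[[[t1, t5], t6], t2], t4], t3]
  t1t5t6t4t2t3 appears with sign -1, giving the term -[[[[[t1, t5], t6], t4], t2], t3]
  t1t6t5t2t4t3 appears with sign -1, giving the term -[[[[[t1, t6], t5], t2], t4], t3]
  t1t6t5t4t2t3 appears with sign +1, giving the term +[[[[[t1, t6], t5], t4], t2], t3]


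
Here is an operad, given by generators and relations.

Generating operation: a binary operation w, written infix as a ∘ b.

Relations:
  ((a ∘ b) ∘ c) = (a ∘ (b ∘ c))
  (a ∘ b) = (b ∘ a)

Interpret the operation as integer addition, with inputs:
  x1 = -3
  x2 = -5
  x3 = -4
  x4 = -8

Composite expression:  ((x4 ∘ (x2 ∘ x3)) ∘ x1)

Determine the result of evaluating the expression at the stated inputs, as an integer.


-20

(x2 ∘ x3) = -9
(x4 ∘ (x2 ∘ x3)) = -17
((x4 ∘ (x2 ∘ x3)) ∘ x1) = -20


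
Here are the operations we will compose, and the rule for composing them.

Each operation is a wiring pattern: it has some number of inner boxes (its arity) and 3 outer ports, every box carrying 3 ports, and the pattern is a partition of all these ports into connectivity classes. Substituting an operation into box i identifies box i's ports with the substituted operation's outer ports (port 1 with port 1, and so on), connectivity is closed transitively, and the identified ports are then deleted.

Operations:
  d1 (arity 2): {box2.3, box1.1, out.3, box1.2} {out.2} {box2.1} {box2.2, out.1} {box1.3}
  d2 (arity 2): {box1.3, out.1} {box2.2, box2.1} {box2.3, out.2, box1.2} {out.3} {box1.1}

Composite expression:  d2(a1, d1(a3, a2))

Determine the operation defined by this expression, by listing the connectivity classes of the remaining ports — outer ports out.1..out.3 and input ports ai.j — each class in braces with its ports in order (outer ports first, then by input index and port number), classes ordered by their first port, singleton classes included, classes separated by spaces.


{out.1, a1.3} {out.2, a1.2, a2.3, a3.1, a3.2} {out.3} {a1.1} {a2.1} {a2.2} {a3.3}

Treat the ports identified at d2 as solder joints: merge, then drop.
through d1, on inputs (a3, a2): {out.1, a2.2} {out.2} {out.3, a2.3, a3.1, a3.2} {a2.1} {a3.3} (out.j = stage outer ports)
through d2, on inputs (a1, a3, a2): {out.1, a1.3} {out.2, a1.2, a2.3, a3.1, a3.2} {out.3} {a1.1} {a2.1} {a2.2} {a3.3} (out.j = stage outer ports)


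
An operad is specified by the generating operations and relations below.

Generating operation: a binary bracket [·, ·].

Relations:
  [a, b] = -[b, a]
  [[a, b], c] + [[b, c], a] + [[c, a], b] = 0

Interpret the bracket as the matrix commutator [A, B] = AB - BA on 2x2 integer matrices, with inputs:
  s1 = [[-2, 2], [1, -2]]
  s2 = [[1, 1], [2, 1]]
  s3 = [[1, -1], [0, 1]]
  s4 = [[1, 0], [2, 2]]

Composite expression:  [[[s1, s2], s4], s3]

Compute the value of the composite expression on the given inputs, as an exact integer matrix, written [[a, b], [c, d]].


[s1, s2] = [[3, 0], [0, -3]]
[[s1, s2], s4] = [[0, 0], [-12, 0]]
[[[s1, s2], s4], s3] = [[-12, 0], [0, 12]]

[[-12, 0], [0, 12]]


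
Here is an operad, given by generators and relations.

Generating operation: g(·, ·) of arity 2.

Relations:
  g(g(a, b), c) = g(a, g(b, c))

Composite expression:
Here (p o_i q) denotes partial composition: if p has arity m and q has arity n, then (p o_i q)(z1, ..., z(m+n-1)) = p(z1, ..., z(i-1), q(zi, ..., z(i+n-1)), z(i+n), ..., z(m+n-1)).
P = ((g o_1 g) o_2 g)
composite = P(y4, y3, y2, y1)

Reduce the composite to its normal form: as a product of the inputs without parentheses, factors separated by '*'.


Every regrouping of g is equal, so read the y-inputs in written order.
g(y3, y2) flattens to y3 * y2
g(y4, g(y3, y2)) flattens to y4 * y3 * y2
g(g(y4, g(y3, y2)), y1) flattens to y4 * y3 * y2 * y1

y4 * y3 * y2 * y1


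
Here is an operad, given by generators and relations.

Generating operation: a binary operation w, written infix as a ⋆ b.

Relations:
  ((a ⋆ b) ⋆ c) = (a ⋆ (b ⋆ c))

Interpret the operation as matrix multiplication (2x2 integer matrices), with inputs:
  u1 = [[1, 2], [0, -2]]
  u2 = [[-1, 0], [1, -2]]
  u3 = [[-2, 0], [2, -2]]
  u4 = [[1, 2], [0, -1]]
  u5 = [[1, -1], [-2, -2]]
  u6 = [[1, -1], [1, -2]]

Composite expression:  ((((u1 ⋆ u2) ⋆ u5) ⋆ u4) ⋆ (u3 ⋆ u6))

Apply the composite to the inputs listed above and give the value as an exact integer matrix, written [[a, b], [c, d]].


(u1 ⋆ u2) = [[1, -4], [-2, 4]]
((u1 ⋆ u2) ⋆ u5) = [[9, 7], [-10, -6]]
(((u1 ⋆ u2) ⋆ u5) ⋆ u4) = [[9, 11], [-10, -14]]
(u3 ⋆ u6) = [[-2, 2], [0, 2]]
((((u1 ⋆ u2) ⋆ u5) ⋆ u4) ⋆ (u3 ⋆ u6)) = [[-18, 40], [20, -48]]

[[-18, 40], [20, -48]]


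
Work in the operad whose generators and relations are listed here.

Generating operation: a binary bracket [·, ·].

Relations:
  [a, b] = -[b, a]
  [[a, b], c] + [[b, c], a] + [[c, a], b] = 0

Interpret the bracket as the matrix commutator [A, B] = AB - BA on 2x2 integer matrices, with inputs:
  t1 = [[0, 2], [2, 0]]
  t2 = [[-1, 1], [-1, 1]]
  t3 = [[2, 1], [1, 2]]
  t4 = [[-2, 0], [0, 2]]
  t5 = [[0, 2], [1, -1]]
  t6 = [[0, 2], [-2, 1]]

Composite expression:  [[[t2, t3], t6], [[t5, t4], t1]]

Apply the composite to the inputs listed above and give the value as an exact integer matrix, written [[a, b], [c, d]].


[[0, -288], [288, 0]]

[t2, t3] = [[2, -2], [2, -2]]
[[t2, t3], t6] = [[0, 6], [6, 0]]
[t5, t4] = [[0, 8], [-4, 0]]
[[t5, t4], t1] = [[24, 0], [0, -24]]
[[[t2, t3], t6], [[t5, t4], t1]] = [[0, -288], [288, 0]]


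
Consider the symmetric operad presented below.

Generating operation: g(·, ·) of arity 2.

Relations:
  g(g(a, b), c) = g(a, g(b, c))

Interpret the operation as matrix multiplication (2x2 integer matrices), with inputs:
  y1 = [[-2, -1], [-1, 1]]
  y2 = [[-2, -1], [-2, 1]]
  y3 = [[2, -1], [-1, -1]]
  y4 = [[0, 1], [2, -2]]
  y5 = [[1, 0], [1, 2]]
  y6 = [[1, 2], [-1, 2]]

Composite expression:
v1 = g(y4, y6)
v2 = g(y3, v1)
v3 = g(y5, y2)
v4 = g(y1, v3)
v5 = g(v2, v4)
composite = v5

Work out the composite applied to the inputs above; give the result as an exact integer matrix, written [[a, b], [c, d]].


g(y4, y6) = [[-1, 2], [4, 0]]
g(y3, g(y4, y6)) = [[-6, 4], [-3, -2]]
g(y5, y2) = [[-2, -1], [-6, 1]]
g(y1, g(y5, y2)) = [[10, 1], [-4, 2]]
g(g(y3, g(y4, y6)), g(y1, g(y5, y2))) = [[-76, 2], [-22, -7]]

[[-76, 2], [-22, -7]]


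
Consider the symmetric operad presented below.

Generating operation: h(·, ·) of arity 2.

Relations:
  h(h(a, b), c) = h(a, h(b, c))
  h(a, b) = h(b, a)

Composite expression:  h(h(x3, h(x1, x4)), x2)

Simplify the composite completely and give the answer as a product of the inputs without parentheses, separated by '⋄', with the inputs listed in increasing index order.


x1 ⋄ x2 ⋄ x3 ⋄ x4


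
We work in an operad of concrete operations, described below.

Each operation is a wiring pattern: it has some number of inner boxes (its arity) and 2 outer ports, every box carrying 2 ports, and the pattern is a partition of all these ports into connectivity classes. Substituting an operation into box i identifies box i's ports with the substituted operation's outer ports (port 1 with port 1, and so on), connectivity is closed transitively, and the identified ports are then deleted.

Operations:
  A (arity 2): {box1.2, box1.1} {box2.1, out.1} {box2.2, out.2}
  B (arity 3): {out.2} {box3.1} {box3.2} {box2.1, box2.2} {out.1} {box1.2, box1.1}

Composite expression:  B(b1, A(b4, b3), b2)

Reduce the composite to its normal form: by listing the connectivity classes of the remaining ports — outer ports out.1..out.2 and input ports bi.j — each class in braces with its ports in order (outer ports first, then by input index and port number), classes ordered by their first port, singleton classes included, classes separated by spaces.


{out.1} {out.2} {b1.1, b1.2} {b2.1} {b2.2} {b3.1, b3.2} {b4.1, b4.2}

Connectivity passes through glued B-boundaries; trace each wire chain.
stage A: inputs (b4, b3), connectivity {out.1, b3.1} {out.2, b3.2} {b4.1, b4.2}, out.j its boundary
stage B: inputs (b1, b4, b3, b2), connectivity {out.1} {out.2} {b1.1, b1.2} {b2.1} {b2.2} {b3.1, b3.2} {b4.1, b4.2}, out.j its boundary


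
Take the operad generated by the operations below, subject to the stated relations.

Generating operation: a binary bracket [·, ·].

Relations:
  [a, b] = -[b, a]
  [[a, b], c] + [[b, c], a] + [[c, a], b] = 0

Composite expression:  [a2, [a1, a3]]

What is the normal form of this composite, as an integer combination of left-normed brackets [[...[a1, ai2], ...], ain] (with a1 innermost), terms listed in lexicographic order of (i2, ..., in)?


-[[a1, a3], a2]

In the tensor algebra, words opening a1 carry the a1-anchored form.
Composite bracket: [a2, [a1, a3]]
Expanding via [a, b] = ab - ba: 4 signed words (2^2 = 4).
Coefficients come from the a1-initial words:
  word a1a3a2 has sign -1, contributing -[[a1, a3], a2]


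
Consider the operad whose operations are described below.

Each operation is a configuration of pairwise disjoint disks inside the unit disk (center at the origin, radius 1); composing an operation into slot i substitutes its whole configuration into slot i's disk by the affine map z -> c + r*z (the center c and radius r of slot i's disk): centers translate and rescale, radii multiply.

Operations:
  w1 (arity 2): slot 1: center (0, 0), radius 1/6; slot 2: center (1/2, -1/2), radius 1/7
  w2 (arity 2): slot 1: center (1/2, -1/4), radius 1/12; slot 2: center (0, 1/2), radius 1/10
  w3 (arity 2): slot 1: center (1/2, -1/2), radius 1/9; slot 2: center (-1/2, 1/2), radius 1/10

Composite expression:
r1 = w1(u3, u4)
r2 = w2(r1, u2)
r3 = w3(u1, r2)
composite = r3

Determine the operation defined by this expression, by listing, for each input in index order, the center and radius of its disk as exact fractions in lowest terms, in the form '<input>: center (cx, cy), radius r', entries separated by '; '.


u1: center (1/2, -1/2), radius 1/9; u2: center (-1/2, 11/20), radius 1/100; u3: center (-9/20, 19/40), radius 1/720; u4: center (-107/240, 113/240), radius 1/840

Only the slot chain above each u matters under w3; compose those maps.
u1: after 1 affine step, its disk has center (1/2, -1/2), radius 1/9
u3: after 3 affine steps, its disk has center (-9/20, 19/40), radius 1/720
u4: after 3 affine steps, its disk has center (-107/240, 113/240), radius 1/840
u2: after 2 affine steps, its disk has center (-1/2, 11/20), radius 1/100


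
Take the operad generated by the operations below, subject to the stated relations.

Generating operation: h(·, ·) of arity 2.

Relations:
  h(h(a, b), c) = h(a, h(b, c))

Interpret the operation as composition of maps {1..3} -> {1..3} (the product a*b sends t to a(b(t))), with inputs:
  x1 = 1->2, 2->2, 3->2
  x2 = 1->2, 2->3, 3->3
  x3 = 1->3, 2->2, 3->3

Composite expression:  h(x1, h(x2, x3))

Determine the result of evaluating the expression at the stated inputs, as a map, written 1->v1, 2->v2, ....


1->2, 2->2, 3->2

h(x2, x3) = 1->3, 2->3, 3->3
h(x1, h(x2, x3)) = 1->2, 2->2, 3->2


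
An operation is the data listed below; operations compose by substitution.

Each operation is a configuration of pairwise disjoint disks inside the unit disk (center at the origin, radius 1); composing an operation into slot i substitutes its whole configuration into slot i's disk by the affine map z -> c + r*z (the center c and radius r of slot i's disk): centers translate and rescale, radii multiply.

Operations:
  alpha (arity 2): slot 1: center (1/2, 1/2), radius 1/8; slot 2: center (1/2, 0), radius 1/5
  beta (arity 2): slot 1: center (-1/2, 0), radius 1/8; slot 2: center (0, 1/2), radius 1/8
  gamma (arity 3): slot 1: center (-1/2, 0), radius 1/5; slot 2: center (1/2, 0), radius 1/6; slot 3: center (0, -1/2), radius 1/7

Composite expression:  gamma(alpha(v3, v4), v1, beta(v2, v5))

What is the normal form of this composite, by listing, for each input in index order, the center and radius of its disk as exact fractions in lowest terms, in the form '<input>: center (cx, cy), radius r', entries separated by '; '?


v1: center (1/2, 0), radius 1/6; v2: center (-1/14, -1/2), radius 1/56; v3: center (-2/5, 1/10), radius 1/40; v4: center (-2/5, 0), radius 1/25; v5: center (0, -3/7), radius 1/56

Nesting under gamma composes maps z -> c + r*z down each v-path.
input v3: composing its 2 substitution steps yields center (-2/5, 1/10), radius 1/40
input v4: composing its 2 substitution steps yields center (-2/5, 0), radius 1/25
input v1: composing its 1 substitution step yields center (1/2, 0), radius 1/6
input v2: composing its 2 substitution steps yields center (-1/14, -1/2), radius 1/56
input v5: composing its 2 substitution steps yields center (0, -3/7), radius 1/56


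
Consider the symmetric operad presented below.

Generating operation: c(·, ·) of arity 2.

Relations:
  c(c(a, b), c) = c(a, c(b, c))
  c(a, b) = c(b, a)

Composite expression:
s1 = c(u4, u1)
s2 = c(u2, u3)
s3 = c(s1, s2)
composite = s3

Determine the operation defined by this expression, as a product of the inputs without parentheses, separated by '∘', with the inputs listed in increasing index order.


Shape and order are irrelevant to c; the u-input set decides.
c(u4, u1) linearizes to u4 ∘ u1
c(u2, u3) linearizes to u2 ∘ u3
c(c(u4, u1), c(u2, u3)) linearizes to u4 ∘ u1 ∘ u2 ∘ u3
putting the inputs in ascending order: u1 ∘ u2 ∘ u3 ∘ u4

u1 ∘ u2 ∘ u3 ∘ u4


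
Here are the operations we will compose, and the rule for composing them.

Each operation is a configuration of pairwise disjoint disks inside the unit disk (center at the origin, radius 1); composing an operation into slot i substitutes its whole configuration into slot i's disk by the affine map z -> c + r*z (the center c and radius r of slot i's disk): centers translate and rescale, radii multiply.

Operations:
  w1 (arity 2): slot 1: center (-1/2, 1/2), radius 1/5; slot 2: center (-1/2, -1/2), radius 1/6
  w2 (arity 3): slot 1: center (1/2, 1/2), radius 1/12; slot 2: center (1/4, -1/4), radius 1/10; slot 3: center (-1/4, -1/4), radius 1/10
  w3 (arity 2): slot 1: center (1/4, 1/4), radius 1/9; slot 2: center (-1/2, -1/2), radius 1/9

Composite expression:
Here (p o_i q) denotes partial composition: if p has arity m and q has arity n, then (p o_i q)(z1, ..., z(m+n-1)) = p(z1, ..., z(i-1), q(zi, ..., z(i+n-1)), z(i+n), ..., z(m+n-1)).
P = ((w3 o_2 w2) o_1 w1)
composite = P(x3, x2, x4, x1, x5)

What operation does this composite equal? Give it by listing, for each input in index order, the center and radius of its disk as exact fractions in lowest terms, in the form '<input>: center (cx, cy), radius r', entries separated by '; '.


x1: center (-17/36, -19/36), radius 1/90; x2: center (7/36, 7/36), radius 1/54; x3: center (7/36, 11/36), radius 1/45; x4: center (-4/9, -4/9), radius 1/108; x5: center (-19/36, -19/36), radius 1/90


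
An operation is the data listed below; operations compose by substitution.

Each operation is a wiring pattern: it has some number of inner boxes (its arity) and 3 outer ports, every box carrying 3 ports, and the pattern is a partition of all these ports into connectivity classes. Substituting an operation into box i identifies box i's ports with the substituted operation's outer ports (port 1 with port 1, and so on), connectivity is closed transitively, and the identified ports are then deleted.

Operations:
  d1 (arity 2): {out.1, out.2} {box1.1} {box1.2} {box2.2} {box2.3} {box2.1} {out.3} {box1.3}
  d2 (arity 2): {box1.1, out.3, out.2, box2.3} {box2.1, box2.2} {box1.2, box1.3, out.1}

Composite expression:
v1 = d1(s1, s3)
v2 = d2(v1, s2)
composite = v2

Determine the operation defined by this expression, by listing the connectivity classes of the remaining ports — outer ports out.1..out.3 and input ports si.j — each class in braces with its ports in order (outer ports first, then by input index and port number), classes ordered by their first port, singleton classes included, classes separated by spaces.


After gluing at d2, chains via deleted ports link the s-ports.
the subtree at d1 composes to {out.1, out.2} {out.3} {s1.1} {s1.2} {s1.3} {s3.1} {s3.2} {s3.3} on (s1, s3); out.j = own outer ports
the subtree at d2 composes to {out.1, out.2, out.3, s2.3} {s1.1} {s1.2} {s1.3} {s2.1, s2.2} {s3.1} {s3.2} {s3.3} on (s1, s3, s2); out.j = own outer ports

{out.1, out.2, out.3, s2.3} {s1.1} {s1.2} {s1.3} {s2.1, s2.2} {s3.1} {s3.2} {s3.3}


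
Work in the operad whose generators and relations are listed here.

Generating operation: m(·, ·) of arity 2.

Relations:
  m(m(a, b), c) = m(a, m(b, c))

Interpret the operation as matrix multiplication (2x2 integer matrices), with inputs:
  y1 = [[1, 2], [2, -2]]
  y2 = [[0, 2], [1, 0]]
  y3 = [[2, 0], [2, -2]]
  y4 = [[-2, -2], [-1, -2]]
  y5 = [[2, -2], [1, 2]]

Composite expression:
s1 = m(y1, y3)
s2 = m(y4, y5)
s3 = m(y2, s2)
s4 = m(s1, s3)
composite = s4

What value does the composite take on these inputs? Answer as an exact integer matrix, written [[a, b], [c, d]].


[[-24, -24], [-24, 0]]

m(y1, y3) = [[6, -4], [0, 4]]
m(y4, y5) = [[-6, 0], [-4, -2]]
m(y2, m(y4, y5)) = [[-8, -4], [-6, 0]]
m(m(y1, y3), m(y2, m(y4, y5))) = [[-24, -24], [-24, 0]]


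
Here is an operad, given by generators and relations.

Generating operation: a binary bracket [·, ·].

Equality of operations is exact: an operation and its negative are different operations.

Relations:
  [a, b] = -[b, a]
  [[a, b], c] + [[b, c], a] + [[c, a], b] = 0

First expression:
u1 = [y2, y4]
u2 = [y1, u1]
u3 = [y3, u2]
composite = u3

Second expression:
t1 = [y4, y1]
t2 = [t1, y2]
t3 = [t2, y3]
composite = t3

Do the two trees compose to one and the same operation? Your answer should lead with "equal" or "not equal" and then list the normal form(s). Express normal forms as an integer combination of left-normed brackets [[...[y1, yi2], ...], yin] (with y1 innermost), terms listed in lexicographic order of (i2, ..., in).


not equal; the first gives -[[[y1, y2], y4], y3] + [[[y1, y4], y2], y3] and the second -[[[y1, y4], y2], y3]

Normal form of the first expression: -[[[y1, y2], y4], y3] + [[[y1, y4], y2], y3]
Normal form of the second expression: -[[[y1, y4], y2], y3]
They disagree, so not equal.


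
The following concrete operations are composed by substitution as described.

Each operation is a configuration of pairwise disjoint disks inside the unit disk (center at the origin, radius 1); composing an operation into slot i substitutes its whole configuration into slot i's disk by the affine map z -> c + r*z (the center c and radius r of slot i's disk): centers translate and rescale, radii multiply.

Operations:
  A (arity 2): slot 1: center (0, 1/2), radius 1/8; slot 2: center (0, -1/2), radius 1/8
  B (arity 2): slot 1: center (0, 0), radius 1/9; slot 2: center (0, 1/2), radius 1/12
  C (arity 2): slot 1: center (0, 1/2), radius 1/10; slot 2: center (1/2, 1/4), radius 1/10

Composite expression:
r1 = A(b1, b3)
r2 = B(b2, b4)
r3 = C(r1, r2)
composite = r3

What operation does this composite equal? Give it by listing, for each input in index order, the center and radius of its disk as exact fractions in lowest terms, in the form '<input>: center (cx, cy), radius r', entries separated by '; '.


Below C, radii multiply path by path; the b-disk centers shift.
b1: after 2 affine steps, its disk has center (0, 11/20), radius 1/80
b3: after 2 affine steps, its disk has center (0, 9/20), radius 1/80
b2: after 2 affine steps, its disk has center (1/2, 1/4), radius 1/90
b4: after 2 affine steps, its disk has center (1/2, 3/10), radius 1/120

b1: center (0, 11/20), radius 1/80; b2: center (1/2, 1/4), radius 1/90; b3: center (0, 9/20), radius 1/80; b4: center (1/2, 3/10), radius 1/120


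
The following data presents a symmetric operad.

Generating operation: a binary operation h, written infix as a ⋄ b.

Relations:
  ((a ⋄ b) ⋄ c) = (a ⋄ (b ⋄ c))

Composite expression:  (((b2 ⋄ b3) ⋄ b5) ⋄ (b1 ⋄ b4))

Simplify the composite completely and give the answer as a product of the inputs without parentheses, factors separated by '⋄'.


Associativity of h dissolves the nesting; only the b-input order survives.
(b2 ⋄ b3) unparenthesizes to b2 ⋄ b3
((b2 ⋄ b3) ⋄ b5) unparenthesizes to b2 ⋄ b3 ⋄ b5
(b1 ⋄ b4) unparenthesizes to b1 ⋄ b4
(((b2 ⋄ b3) ⋄ b5) ⋄ (b1 ⋄ b4)) unparenthesizes to b2 ⋄ b3 ⋄ b5 ⋄ b1 ⋄ b4

b2 ⋄ b3 ⋄ b5 ⋄ b1 ⋄ b4


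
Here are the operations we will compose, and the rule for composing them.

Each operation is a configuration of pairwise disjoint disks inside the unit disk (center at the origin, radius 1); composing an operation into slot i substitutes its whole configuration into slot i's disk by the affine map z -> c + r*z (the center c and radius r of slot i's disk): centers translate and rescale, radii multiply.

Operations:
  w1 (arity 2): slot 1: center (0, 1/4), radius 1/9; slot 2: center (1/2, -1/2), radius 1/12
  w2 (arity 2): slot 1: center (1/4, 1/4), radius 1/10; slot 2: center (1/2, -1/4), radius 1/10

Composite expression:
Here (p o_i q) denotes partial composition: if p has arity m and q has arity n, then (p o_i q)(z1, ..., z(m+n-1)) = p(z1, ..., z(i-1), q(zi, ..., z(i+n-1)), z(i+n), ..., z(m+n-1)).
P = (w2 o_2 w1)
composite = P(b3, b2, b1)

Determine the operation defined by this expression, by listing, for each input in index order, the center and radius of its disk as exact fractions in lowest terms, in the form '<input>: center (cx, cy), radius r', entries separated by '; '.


b1: center (11/20, -3/10), radius 1/120; b2: center (1/2, -9/40), radius 1/90; b3: center (1/4, 1/4), radius 1/10

Below w2, radii multiply path by path; the b-disk centers shift.
tracing b3 down its 1-map path: center (1/4, 1/4), radius 1/10
tracing b2 down its 2-map path: center (1/2, -9/40), radius 1/90
tracing b1 down its 2-map path: center (11/20, -3/10), radius 1/120


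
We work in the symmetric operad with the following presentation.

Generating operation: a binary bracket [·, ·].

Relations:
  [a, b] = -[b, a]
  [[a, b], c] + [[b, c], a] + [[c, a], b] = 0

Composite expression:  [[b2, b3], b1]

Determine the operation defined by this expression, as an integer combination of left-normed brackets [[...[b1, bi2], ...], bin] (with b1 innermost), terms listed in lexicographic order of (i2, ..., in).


-[[b1, b2], b3] + [[b1, b3], b2]


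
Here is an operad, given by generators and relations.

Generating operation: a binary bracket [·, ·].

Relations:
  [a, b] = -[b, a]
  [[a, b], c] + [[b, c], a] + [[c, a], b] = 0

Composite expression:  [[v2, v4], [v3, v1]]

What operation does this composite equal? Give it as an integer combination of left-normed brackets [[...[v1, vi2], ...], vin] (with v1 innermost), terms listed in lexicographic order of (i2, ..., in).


In the tensor algebra, words opening v1 carry the v1-anchored form.
Composite bracket: [[v2, v4], [v3, v1]]
The bracket unfolds into 8 signed words via [a, b] = ab - ba (2^3 = 8).
Collect the words opening with v1:
  sign of v1v3v2v4 is +1, so it contributes +[[[v1, v3], v2], v4]
  sign of v1v3v4v2 is -1, so it contributes -[[[v1, v3], v4], v2]

[[[v1, v3], v2], v4] - [[[v1, v3], v4], v2]


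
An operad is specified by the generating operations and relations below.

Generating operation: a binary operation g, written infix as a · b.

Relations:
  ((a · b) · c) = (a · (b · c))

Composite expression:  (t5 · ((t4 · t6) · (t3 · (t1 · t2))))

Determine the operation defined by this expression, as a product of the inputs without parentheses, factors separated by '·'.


The g-tree's shape is irrelevant; the t-reading-order decides.
(t4 · t6) linearizes to t4 · t6
(t1 · t2) linearizes to t1 · t2
(t3 · (t1 · t2)) linearizes to t3 · t1 · t2
((t4 · t6) · (t3 · (t1 · t2))) linearizes to t4 · t6 · t3 · t1 · t2
(t5 · ((t4 · t6) · (t3 · (t1 · t2)))) linearizes to t5 · t4 · t6 · t3 · t1 · t2

t5 · t4 · t6 · t3 · t1 · t2
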